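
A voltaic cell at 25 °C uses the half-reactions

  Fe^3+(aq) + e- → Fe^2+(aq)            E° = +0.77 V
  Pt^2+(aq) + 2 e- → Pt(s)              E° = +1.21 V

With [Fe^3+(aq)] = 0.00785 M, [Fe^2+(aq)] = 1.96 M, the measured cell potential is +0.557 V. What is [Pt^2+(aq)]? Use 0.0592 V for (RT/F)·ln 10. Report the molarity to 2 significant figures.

Pt²⁺/Pt is the cathode (higher E°); E°cell = +1.21 − (+0.77) = +0.44 V with n = 2.
Rearranging E = E° − (0.0592/n)·log Q gives log Q = 2(+0.44 − (+0.557))/0.0592 = −3.953.
The balanced reaction is Pt^2+(aq) + 2 Fe^2+(aq) → Pt(s) + 2 Fe^3+(aq), so Q = [Fe^3+(aq)]^2 / ([Pt^2+(aq)]·[Fe^2+(aq)]^2).
Solving for the unknown gives log [Pt^2+(aq)] = −0.842, so [Pt^2+(aq)] ≈ 0.14 M.

0.14 M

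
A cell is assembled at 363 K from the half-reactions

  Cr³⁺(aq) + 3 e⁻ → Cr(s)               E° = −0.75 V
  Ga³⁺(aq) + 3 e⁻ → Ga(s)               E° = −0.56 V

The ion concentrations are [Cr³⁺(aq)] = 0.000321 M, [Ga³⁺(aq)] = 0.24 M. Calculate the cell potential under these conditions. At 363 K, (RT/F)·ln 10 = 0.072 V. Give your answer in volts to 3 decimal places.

Since E°(Ga³⁺/Ga) > E°(Cr³⁺/Cr), Ga³⁺/Ga serves as the cathode.
E°cell = −0.56 − (−0.75) = +0.19 V, with n = 3 electrons transferred.
Balancing gives Ga³⁺(aq) + Cr(s) → Ga(s) + Cr³⁺(aq); hence Q = [Cr³⁺(aq)] / [Ga³⁺(aq)] = 0.00134 (log Q = −2.874).
Applying E = E° − (RT ln10/nF)·log Q gives +0.19 − (0.072/3)(−2.874) = +0.259 V.

+0.259 V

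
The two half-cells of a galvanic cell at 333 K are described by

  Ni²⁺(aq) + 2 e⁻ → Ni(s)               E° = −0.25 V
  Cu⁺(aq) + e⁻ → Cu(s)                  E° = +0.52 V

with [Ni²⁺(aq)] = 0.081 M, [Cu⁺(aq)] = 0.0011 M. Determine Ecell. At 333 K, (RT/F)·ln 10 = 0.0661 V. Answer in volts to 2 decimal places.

Cu⁺/Cu is reduced (cathode, E° = +0.52 V) and Ni²⁺/Ni is oxidized (anode).
E°cell = E°cat − E°an = +0.52 − (−0.25) = +0.77 V; n = 2.
Balancing gives 2 Cu⁺(aq) + Ni(s) → 2 Cu(s) + Ni²⁺(aq); hence Q = [Ni²⁺(aq)] / [Cu⁺(aq)]^2 = 6.69×10^4 (log Q = 4.826).
By the Nernst equation, E = +0.77 − (0.0661/2)·(4.826) = +0.61 V.

+0.61 V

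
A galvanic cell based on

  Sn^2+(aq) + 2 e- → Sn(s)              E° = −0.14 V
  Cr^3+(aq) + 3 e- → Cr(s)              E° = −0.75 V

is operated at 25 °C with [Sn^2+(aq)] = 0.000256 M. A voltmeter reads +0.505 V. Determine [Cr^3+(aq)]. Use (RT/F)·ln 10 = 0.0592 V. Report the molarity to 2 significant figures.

With Sn²⁺/Sn at the cathode and Cr³⁺/Cr at the anode, E°cell = −0.14 − (−0.75) = +0.61 V (n = 6).
Rearranging E = E° − (0.0592/n)·log Q gives log Q = 6(+0.61 − (+0.505))/0.0592 = 10.642.
Balancing electrons gives 3 Sn^2+(aq) + 2 Cr(s) → 3 Sn(s) + 2 Cr^3+(aq); thus Q = [Cr^3+(aq)]^2 / [Sn^2+(aq)]^3.
Solving for the unknown gives log [Cr^3+(aq)] = −0.067, so [Cr^3+(aq)] ≈ 0.86 M.

0.86 M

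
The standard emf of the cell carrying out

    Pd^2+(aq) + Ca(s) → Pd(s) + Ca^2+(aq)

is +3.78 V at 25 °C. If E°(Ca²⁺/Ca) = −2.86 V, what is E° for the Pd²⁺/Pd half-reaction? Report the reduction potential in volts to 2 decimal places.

+0.92 V

In the reaction as written the Pd²⁺/Pd couple is reduced (cathode) and Ca²⁺/Ca is oxidized (anode), so E°cell = E°(Pd²⁺/Pd) − E°(Ca²⁺/Ca).
E°(Pd²⁺/Pd) = E°cell + E°(anode) = +3.78 + (−2.86) = +0.92 V.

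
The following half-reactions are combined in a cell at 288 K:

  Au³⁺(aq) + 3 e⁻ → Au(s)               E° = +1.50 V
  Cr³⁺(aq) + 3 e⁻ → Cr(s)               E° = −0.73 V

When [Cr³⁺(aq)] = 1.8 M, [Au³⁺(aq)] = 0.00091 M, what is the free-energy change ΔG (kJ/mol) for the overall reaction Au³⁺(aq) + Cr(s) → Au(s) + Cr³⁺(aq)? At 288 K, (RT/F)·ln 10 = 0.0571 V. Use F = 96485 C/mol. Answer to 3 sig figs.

E°cell = +1.50 − (−0.73) = +2.23 V; the balanced reaction transfers n = 3 electrons.
The reaction quotient is [Cr³⁺(aq)] / [Au³⁺(aq)] = 1.98×10^3; by Nernst, E = +2.23 − (0.0571/3)(3.296) = +2.1673 V.
Finally ΔG = −nFE = −(3)(96485 C/mol)(+2.1673 V) = −627 kJ/mol.

−627 kJ/mol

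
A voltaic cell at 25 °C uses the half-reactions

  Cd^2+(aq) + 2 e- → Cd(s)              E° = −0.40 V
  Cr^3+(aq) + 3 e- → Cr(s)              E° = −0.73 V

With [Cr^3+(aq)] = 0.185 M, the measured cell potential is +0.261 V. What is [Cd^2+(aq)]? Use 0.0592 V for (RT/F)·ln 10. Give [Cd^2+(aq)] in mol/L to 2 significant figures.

0.0015 M

The Cd²⁺/Cd couple has the larger reduction potential, so it is the cathode: E°cell = −0.40 − (−0.73) = +0.33 V and n = 6.
From the Nernst equation, log Q = n(E° − E)/0.0592 = 6·(+0.33 − (+0.261))/0.0592 = 6.993.
The balanced reaction is 3 Cd^2+(aq) + 2 Cr(s) → 3 Cd(s) + 2 Cr^3+(aq), so Q = [Cr^3+(aq)]^2 / [Cd^2+(aq)]^3.
Substituting the known concentrations and solving, log [Cd^2+(aq)] = −2.820 and [Cd^2+(aq)] = 0.0015 M.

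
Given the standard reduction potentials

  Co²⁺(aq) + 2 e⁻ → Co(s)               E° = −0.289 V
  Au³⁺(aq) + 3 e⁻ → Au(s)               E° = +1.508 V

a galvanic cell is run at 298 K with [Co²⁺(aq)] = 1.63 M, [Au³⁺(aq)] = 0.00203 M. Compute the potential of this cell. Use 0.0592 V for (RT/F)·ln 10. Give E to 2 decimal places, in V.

+1.74 V

Since E°(Au³⁺/Au) > E°(Co²⁺/Co), Au³⁺/Au serves as the cathode.
E°cell = E°cat − E°an = +1.508 − (−0.289) = +1.797 V; n = 6.
The balanced reaction is 2 Au³⁺(aq) + 3 Co(s) → 2 Au(s) + 3 Co²⁺(aq), so Q = [Co²⁺(aq)]^3 / [Au³⁺(aq)]^2 = 1.05×10^6 and log Q = 6.022.
Applying E = E° − (RT ln10/nF)·log Q gives +1.797 − (0.0592/6)(6.022) = +1.74 V.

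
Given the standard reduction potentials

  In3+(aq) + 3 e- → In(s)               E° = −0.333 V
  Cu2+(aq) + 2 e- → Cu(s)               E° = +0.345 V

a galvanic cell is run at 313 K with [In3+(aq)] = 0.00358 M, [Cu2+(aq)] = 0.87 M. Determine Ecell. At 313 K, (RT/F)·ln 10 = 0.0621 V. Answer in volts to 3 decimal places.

+0.727 V

The Cu²⁺/Cu couple has the more positive E°, so it is the cathode; In³⁺/In is the anode.
E°cell = +0.345 − (−0.333) = +0.678 V, with n = 6 electrons transferred.
The balanced reaction is 3 Cu2+(aq) + 2 In(s) → 3 Cu(s) + 2 In3+(aq), so Q = [In3+(aq)]^2 / [Cu2+(aq)]^3 = 1.95×10^−5 and log Q = −4.711.
By the Nernst equation, E = +0.678 − (0.0621/6)·(−4.711) = +0.727 V.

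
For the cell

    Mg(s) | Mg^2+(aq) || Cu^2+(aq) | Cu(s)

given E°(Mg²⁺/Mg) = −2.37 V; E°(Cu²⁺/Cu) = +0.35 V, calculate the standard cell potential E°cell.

+2.72 V

By convention the left-hand electrode in cell notation is the anode (oxidation) and the right-hand electrode is the cathode (reduction).
E°cell = E°(right) − E°(left) = +0.35 − (−2.37) = +2.72 V.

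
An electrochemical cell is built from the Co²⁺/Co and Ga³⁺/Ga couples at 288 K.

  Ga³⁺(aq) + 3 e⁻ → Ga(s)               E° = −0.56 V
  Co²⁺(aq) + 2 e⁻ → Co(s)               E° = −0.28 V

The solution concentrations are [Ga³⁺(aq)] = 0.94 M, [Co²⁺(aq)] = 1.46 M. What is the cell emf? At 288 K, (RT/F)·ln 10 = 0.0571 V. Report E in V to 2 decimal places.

Since E°(Co²⁺/Co) > E°(Ga³⁺/Ga), Co²⁺/Co serves as the cathode.
E°cell = −0.28 − (−0.56) = +0.28 V, with n = 6 electrons transferred.
For the overall reaction 3 Co²⁺(aq) + 2 Ga(s) → 3 Co(s) + 2 Ga³⁺(aq), Q = [Ga³⁺(aq)]^2 / [Co²⁺(aq)]^3 = 0.284, giving log Q = −0.547.
Applying E = E° − (RT ln10/nF)·log Q gives +0.28 − (0.0571/6)(−0.547) = +0.29 V.

+0.29 V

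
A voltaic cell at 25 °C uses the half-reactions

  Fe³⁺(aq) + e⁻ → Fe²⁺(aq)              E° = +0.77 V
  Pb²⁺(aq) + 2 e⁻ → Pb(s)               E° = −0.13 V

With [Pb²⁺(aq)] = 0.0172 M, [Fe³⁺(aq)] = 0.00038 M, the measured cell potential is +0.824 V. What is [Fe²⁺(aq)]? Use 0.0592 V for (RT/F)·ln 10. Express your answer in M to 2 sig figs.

Fe³⁺/Fe²⁺ is the cathode (higher E°); E°cell = +0.77 − (−0.13) = +0.90 V with n = 2.
From the Nernst equation, log Q = n(E° − E)/0.0592 = 2·(+0.90 − (+0.824))/0.0592 = 2.568.
Balancing electrons gives 2 Fe³⁺(aq) + Pb(s) → 2 Fe²⁺(aq) + Pb²⁺(aq); thus Q = ([Fe²⁺(aq)]^2·[Pb²⁺(aq)]) / [Fe³⁺(aq)]^2.
Solving for the unknown gives log [Fe²⁺(aq)] = −1.254, so [Fe²⁺(aq)] ≈ 0.056 M.

0.056 M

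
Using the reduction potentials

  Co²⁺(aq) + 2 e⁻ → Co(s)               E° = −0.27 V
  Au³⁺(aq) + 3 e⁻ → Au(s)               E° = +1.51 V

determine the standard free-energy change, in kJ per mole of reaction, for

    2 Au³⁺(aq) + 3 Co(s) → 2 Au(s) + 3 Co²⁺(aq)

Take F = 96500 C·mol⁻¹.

−1031 kJ/mol

In the reaction as written Au³⁺(aq) is reduced, so the Au³⁺/Au couple is the cathode and Co²⁺/Co is the anode.
E°cell = +1.51 − (−0.27) = +1.78 V; balancing electrons gives n = 6.
ΔG° = −nFE°cell = −(6)(96500)(+1.78) J/mol = −1031 kJ/mol.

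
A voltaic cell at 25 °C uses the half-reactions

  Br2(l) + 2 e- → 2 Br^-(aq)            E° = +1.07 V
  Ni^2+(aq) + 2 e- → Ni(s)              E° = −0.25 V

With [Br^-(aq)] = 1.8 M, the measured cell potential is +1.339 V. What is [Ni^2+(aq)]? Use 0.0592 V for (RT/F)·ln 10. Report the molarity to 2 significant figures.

With Br₂/Br⁻ at the cathode and Ni²⁺/Ni at the anode, E°cell = +1.07 − (−0.25) = +1.32 V (n = 2).
Rearranging E = E° − (0.0592/n)·log Q gives log Q = 2(+1.32 − (+1.339))/0.0592 = −0.642.
Balancing electrons gives Br2(l) + Ni(s) → 2 Br^-(aq) + Ni^2+(aq); thus Q = [Br^-(aq)]^2·[Ni^2+(aq)].
Isolating [Ni^2+(aq)] in Q = 10^{−0.642} yields log [Ni^2+(aq)] = −1.153, i.e. 0.070 M.

0.070 M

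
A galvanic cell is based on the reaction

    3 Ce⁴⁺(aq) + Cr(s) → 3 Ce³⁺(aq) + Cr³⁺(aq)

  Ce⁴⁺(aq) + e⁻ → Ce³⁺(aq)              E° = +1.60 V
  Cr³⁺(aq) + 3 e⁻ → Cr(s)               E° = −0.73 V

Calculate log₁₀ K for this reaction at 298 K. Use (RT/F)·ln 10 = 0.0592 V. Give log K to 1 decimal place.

The Ce⁴⁺/Ce³⁺ couple is reduced (cathode); E°cell = +1.60 − (−0.73) = +2.33 V with n = 3.
At equilibrium E = 0, so log K = nE°cell / 0.0592 = (3)(+2.33) / 0.0592 = 118.1.

log K = 118.1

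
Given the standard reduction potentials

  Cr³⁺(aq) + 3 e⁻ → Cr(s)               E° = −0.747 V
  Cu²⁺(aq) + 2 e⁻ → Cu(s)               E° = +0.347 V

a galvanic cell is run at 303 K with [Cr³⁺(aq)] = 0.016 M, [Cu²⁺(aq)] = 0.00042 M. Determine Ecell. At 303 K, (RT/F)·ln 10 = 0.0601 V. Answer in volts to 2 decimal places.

Since E°(Cu²⁺/Cu) > E°(Cr³⁺/Cr), Cu²⁺/Cu serves as the cathode.
E°cell = E°cat − E°an = +0.347 − (−0.747) = +1.094 V; n = 6.
Balancing gives 3 Cu²⁺(aq) + 2 Cr(s) → 3 Cu(s) + 2 Cr³⁺(aq); hence Q = [Cr³⁺(aq)]^2 / [Cu²⁺(aq)]^3 = 3.46×10^6 (log Q = 6.538).
E = E° − (0.0601/n)·log Q = +1.094 − (0.0601/6)(6.538) = +1.03 V.

+1.03 V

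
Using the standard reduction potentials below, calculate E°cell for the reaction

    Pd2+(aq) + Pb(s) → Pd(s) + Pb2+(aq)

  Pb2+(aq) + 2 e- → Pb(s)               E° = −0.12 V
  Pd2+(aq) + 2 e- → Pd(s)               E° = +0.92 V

In the reaction as written, Pd2+(aq) is reduced (cathode) and Pb2+(aq) is produced by oxidation at the anode.
E°cell = E°(cathode) − E°(anode) = +0.92 − (−0.12) = +1.04 V.
The positive value indicates the reaction is spontaneous as written.

+1.04 V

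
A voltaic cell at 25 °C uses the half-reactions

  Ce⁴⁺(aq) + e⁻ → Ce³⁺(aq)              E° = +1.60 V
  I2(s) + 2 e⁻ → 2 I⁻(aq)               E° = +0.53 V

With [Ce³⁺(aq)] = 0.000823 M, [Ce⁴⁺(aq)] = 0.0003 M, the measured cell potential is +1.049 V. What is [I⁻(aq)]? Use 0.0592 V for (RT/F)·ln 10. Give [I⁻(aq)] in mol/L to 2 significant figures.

The Ce⁴⁺/Ce³⁺ couple has the larger reduction potential, so it is the cathode: E°cell = +1.60 − (+0.53) = +1.07 V and n = 2.
Since E = E° − (0.0592/n)·log Q, log Q = n(E° − E)/0.0592 = 0.709.
Balancing electrons gives 2 Ce⁴⁺(aq) + 2 I⁻(aq) → 2 Ce³⁺(aq) + I2(s); thus Q = [Ce³⁺(aq)]^2 / ([Ce⁴⁺(aq)]^2·[I⁻(aq)]^2).
Substituting the known concentrations and solving, log [I⁻(aq)] = 0.084 and [I⁻(aq)] = 1.2 M.

1.2 M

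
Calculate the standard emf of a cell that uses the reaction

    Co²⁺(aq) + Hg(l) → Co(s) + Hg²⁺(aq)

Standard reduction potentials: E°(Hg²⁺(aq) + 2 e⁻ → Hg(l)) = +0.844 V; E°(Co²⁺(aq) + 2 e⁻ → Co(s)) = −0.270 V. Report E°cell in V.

−1.114 V

In the reaction as written, Co²⁺(aq) is reduced (cathode) and Hg²⁺(aq) is produced by oxidation at the anode.
E°cell = E°(cathode) − E°(anode) = −0.270 − (+0.844) = −1.114 V.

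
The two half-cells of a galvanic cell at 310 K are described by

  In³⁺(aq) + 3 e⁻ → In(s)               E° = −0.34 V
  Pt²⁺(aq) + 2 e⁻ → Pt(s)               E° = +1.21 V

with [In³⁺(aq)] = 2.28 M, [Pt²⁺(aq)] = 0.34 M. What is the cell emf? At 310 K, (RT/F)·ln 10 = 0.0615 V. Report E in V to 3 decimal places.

+1.528 V

Since E°(Pt²⁺/Pt) > E°(In³⁺/In), Pt²⁺/Pt serves as the cathode.
The standard potential is +1.21 − (−0.34) = +1.55 V and the balanced reaction transfers n = 6 electrons.
The balanced reaction is 3 Pt²⁺(aq) + 2 In(s) → 3 Pt(s) + 2 In³⁺(aq), so Q = [In³⁺(aq)]^2 / [Pt²⁺(aq)]^3 = 132 and log Q = 2.121.
E = E° − (0.0615/n)·log Q = +1.55 − (0.0615/6)(2.121) = +1.528 V.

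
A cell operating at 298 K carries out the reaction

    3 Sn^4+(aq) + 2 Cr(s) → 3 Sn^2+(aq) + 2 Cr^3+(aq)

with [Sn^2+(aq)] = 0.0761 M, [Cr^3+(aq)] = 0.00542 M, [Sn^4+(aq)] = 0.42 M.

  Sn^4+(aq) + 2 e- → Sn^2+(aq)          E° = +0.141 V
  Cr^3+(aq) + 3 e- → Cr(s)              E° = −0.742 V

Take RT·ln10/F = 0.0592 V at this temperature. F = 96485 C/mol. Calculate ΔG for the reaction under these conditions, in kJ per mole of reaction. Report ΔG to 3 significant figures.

With Sn⁴⁺/Sn²⁺ reduced at the cathode, E°cell = +0.141 − (−0.742) = +0.883 V and n = 6.
Q = ([Sn^2+(aq)]^3·[Cr^3+(aq)]^2) / [Sn^4+(aq)]^3 = 1.75×10^−7, so log Q = −6.758 and E = +0.883 − (0.0592/6)(−6.758) = +0.9497 V.
Then ΔG = −nFE = −6 × 96485 × +0.9497 J/mol = −550 kJ/mol.

−550 kJ/mol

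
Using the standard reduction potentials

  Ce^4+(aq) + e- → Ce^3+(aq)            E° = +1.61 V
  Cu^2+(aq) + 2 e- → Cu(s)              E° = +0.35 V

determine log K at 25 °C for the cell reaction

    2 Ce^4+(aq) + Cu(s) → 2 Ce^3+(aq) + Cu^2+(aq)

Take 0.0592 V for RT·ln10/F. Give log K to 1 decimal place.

The Ce⁴⁺/Ce³⁺ couple is reduced (cathode); E°cell = +1.61 − (+0.35) = +1.26 V with n = 2.
At equilibrium E = 0, so log K = nE°cell / 0.0592 = (2)(+1.26) / 0.0592 = 42.6.

log K = 42.6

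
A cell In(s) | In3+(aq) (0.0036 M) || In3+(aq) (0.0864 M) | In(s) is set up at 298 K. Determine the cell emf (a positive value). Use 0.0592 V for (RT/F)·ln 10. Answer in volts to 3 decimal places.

0.027 V

For a concentration cell E°cell = 0, since both electrodes use the same couple.
The compartment with the higher In3+(aq) concentration (0.0864 M) acts as the cathode; ions are reduced there and produced at the dilute (0.0036 M) anode.
With n = 3, Ecell = −(0.0592/3)·log([dilute]/[conc]) = −(0.0592/3)·log(0.0036/0.0864) = +0.027 V.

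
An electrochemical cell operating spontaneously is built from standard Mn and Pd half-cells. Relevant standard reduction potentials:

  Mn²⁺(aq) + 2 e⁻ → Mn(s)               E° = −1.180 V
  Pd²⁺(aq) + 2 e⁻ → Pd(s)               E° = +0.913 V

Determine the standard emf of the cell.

The Pd²⁺/Pd couple has the higher E°, so Pd ion is reduced (cathode) and Mn is oxidized (anode).
E°cell = E°(cathode) − E°(anode) = +0.913 − (−1.180) = +2.093 V.

+2.093 V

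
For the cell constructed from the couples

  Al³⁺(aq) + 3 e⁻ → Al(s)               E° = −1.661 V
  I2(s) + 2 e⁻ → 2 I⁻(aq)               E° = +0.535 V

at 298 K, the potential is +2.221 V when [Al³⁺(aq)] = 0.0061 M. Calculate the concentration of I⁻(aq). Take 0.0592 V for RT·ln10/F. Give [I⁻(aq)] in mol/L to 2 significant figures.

2.1 M

I₂/I⁻ is the cathode (higher E°); E°cell = +0.535 − (−1.661) = +2.196 V with n = 6.
Rearranging E = E° − (0.0592/n)·log Q gives log Q = 6(+2.196 − (+2.221))/0.0592 = −2.534.
The balanced reaction is 3 I2(s) + 2 Al(s) → 6 I⁻(aq) + 2 Al³⁺(aq), so Q = [I⁻(aq)]^6·[Al³⁺(aq)]^2.
Substituting the known concentrations and solving, log [I⁻(aq)] = 0.316 and [I⁻(aq)] = 2.1 M.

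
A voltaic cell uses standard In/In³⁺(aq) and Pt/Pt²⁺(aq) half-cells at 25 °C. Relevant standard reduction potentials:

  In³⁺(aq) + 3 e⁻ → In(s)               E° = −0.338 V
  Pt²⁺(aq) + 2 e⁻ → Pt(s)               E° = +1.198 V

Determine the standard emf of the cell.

The Pt²⁺/Pt couple has the higher E°, so Pt ion is reduced (cathode) and In is oxidized (anode).
E°cell = E°(cathode) − E°(anode) = +1.198 − (−0.338) = +1.536 V.

+1.536 V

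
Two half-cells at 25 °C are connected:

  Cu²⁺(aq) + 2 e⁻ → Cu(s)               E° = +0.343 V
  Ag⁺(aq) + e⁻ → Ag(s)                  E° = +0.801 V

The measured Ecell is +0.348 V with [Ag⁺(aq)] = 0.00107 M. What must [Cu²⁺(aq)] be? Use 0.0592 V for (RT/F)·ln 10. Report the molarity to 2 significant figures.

The Ag⁺/Ag couple has the larger reduction potential, so it is the cathode: E°cell = +0.801 − (+0.343) = +0.458 V and n = 2.
Since E = E° − (0.0592/n)·log Q, log Q = n(E° − E)/0.0592 = 3.716.
The balanced reaction is 2 Ag⁺(aq) + Cu(s) → 2 Ag(s) + Cu²⁺(aq), so Q = [Cu²⁺(aq)] / [Ag⁺(aq)]^2.
Solving for the unknown gives log [Cu²⁺(aq)] = −2.225, so [Cu²⁺(aq)] ≈ 0.0060 M.

0.0060 M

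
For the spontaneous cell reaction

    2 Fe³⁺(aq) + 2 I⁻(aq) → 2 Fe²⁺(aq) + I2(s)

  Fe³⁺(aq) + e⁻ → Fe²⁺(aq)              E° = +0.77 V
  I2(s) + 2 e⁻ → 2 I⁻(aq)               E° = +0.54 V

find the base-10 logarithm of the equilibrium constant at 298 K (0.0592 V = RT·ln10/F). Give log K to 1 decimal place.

The Fe³⁺/Fe²⁺ couple is reduced (cathode); E°cell = +0.77 − (+0.54) = +0.23 V with n = 2.
At equilibrium E = 0, so log K = nE°cell / 0.0592 = (2)(+0.23) / 0.0592 = 7.8.

log K = 7.8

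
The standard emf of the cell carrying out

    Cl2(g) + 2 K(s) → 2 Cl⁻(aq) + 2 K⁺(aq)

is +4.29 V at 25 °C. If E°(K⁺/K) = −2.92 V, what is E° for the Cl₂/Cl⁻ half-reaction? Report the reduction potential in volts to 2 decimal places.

+1.37 V

In the reaction as written the Cl₂/Cl⁻ couple is reduced (cathode) and K⁺/K is oxidized (anode), so E°cell = E°(Cl₂/Cl⁻) − E°(K⁺/K).
E°(Cl₂/Cl⁻) = E°cell + E°(anode) = +4.29 + (−2.92) = +1.37 V.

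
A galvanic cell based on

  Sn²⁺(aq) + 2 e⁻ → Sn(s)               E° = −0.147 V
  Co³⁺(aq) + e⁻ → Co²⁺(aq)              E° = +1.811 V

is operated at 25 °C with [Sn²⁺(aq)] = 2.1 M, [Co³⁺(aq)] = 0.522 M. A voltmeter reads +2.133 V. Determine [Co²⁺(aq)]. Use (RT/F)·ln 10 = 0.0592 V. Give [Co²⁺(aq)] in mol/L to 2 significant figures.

0.00040 M

The Co³⁺/Co²⁺ couple has the larger reduction potential, so it is the cathode: E°cell = +1.811 − (−0.147) = +1.958 V and n = 2.
Since E = E° − (0.0592/n)·log Q, log Q = n(E° − E)/0.0592 = −5.912.
The balanced reaction is 2 Co³⁺(aq) + Sn(s) → 2 Co²⁺(aq) + Sn²⁺(aq), so Q = ([Co²⁺(aq)]^2·[Sn²⁺(aq)]) / [Co³⁺(aq)]^2.
Solving for the unknown gives log [Co²⁺(aq)] = −3.399, so [Co²⁺(aq)] ≈ 0.00040 M.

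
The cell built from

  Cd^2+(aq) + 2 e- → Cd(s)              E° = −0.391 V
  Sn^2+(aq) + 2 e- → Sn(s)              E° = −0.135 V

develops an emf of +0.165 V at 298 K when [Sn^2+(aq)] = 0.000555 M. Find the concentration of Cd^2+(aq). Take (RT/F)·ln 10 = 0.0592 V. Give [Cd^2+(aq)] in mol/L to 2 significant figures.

0.66 M

With Sn²⁺/Sn at the cathode and Cd²⁺/Cd at the anode, E°cell = −0.135 − (−0.391) = +0.256 V (n = 2).
Since E = E° − (0.0592/n)·log Q, log Q = n(E° − E)/0.0592 = 3.074.
For Sn^2+(aq) + Cd(s) → Sn(s) + Cd^2+(aq), the reaction quotient is Q = [Cd^2+(aq)] / [Sn^2+(aq)].
Solving for the unknown gives log [Cd^2+(aq)] = −0.182, so [Cd^2+(aq)] ≈ 0.66 M.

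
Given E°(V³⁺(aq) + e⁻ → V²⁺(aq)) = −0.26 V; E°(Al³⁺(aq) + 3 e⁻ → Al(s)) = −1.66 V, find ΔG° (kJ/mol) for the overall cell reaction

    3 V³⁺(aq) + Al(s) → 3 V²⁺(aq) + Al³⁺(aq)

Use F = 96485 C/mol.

In the reaction as written V³⁺(aq) is reduced, so the V³⁺/V²⁺ couple is the cathode and Al³⁺/Al is the anode.
E°cell = −0.26 − (−1.66) = +1.40 V; balancing electrons gives n = 3.
ΔG° = −nFE°cell = −(3)(96485)(+1.40) J/mol = −405 kJ/mol.

−405 kJ/mol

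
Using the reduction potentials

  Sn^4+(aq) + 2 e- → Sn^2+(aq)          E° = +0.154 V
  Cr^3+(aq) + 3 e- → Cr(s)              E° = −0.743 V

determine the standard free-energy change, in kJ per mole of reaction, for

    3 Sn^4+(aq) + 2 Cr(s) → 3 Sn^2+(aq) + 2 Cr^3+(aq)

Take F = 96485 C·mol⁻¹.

In the reaction as written Sn^4+(aq) is reduced, so the Sn⁴⁺/Sn²⁺ couple is the cathode and Cr³⁺/Cr is the anode.
E°cell = +0.154 − (−0.743) = +0.897 V; balancing electrons gives n = 6.
ΔG° = −nFE°cell = −(6)(96485)(+0.897) J/mol = −519 kJ/mol.

−519 kJ/mol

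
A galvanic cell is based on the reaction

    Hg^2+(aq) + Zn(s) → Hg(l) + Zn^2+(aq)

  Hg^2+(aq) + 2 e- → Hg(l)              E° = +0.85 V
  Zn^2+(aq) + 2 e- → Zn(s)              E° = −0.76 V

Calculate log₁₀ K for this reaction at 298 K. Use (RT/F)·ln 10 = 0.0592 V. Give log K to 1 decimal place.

The Hg²⁺/Hg couple is reduced (cathode); E°cell = +0.85 − (−0.76) = +1.61 V with n = 2.
At equilibrium E = 0, so log K = nE°cell / 0.0592 = (2)(+1.61) / 0.0592 = 54.4.

log K = 54.4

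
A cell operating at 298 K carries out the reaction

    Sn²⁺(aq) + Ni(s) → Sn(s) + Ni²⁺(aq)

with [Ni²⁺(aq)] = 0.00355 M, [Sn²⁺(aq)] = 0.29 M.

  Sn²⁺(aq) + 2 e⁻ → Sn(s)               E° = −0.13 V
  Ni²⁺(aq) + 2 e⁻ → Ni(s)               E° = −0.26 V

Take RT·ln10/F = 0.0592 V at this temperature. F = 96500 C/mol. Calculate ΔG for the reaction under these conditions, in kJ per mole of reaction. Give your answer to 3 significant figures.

−36.0 kJ/mol

The standard cell potential is −0.13 − (−0.26) = +0.13 V, with n = 2 electrons in the balanced equation.
The reaction quotient is [Ni²⁺(aq)] / [Sn²⁺(aq)] = 0.0122; by Nernst, E = +0.13 − (0.0592/2)(−1.912) = +0.1866 V.
ΔG = −nFE = −(2)(96500)(+0.1866) J/mol = −36.0 kJ/mol.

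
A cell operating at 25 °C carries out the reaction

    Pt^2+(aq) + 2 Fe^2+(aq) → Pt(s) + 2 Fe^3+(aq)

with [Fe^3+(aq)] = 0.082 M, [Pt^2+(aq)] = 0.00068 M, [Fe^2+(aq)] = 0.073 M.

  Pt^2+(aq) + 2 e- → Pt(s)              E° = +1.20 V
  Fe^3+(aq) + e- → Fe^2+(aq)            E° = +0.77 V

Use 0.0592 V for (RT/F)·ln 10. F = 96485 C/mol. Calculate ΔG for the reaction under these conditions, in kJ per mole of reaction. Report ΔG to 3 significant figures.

With Pt²⁺/Pt reduced at the cathode, E°cell = +1.20 − (+0.77) = +0.43 V and n = 2.
The reaction quotient is [Fe^3+(aq)]^2 / ([Pt^2+(aq)]·[Fe^2+(aq)]^2) = 1.86×10^3; by Nernst, E = +0.43 − (0.0592/2)(3.268) = +0.3333 V.
ΔG = −nFE = −(2)(96485)(+0.3333) J/mol = −64.3 kJ/mol.

−64.3 kJ/mol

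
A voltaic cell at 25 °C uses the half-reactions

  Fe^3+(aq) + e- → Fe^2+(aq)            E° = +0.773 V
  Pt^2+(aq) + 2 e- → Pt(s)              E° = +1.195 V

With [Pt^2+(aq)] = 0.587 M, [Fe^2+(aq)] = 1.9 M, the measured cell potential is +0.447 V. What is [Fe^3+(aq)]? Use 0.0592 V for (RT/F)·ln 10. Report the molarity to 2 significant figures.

0.55 M

Pt²⁺/Pt is the cathode (higher E°); E°cell = +1.195 − (+0.773) = +0.422 V with n = 2.
Since E = E° − (0.0592/n)·log Q, log Q = n(E° − E)/0.0592 = −0.845.
For Pt^2+(aq) + 2 Fe^2+(aq) → Pt(s) + 2 Fe^3+(aq), the reaction quotient is Q = [Fe^3+(aq)]^2 / ([Pt^2+(aq)]·[Fe^2+(aq)]^2).
Isolating [Fe^3+(aq)] in Q = 10^{−0.845} yields log [Fe^3+(aq)] = −0.259, i.e. 0.55 M.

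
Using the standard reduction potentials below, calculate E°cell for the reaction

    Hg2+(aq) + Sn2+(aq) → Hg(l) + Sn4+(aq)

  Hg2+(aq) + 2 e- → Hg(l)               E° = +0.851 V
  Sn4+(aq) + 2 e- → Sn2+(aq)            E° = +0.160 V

In the reaction as written, Hg2+(aq) is reduced (cathode) and Sn4+(aq) is produced by oxidation at the anode.
E°cell = E°(cathode) − E°(anode) = +0.851 − (+0.160) = +0.691 V.
The positive value indicates the reaction is spontaneous as written.

+0.691 V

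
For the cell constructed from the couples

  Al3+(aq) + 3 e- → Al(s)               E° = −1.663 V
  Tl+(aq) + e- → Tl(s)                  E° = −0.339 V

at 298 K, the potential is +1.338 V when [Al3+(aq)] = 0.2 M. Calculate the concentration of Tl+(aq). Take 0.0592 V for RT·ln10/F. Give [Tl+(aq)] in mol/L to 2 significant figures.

1.0 M

With Tl⁺/Tl at the cathode and Al³⁺/Al at the anode, E°cell = −0.339 − (−1.663) = +1.324 V (n = 3).
Since E = E° − (0.0592/n)·log Q, log Q = n(E° − E)/0.0592 = −0.709.
Balancing electrons gives 3 Tl+(aq) + Al(s) → 3 Tl(s) + Al3+(aq); thus Q = [Al3+(aq)] / [Tl+(aq)]^3.
Substituting the known concentrations and solving, log [Tl+(aq)] = 0.003 and [Tl+(aq)] = 1.0 M.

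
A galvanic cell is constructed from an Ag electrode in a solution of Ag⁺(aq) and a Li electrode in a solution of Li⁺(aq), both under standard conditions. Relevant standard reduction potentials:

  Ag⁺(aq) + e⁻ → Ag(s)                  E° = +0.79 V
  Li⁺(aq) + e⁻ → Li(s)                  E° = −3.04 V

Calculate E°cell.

+3.83 V

The Ag⁺/Ag couple has the higher E°, so Ag ion is reduced (cathode) and Li is oxidized (anode).
E°cell = E°(cathode) − E°(anode) = +0.79 − (−3.04) = +3.83 V.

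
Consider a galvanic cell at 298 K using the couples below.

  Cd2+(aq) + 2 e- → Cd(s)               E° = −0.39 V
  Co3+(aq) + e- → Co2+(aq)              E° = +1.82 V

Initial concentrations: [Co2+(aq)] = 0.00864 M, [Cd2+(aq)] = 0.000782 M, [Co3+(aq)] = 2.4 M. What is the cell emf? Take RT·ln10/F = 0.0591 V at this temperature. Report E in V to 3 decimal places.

+2.446 V

Co³⁺/Co²⁺ is reduced (cathode, E° = +1.82 V) and Cd²⁺/Cd is oxidized (anode).
E°cell = +1.82 − (−0.39) = +2.21 V, with n = 2 electrons transferred.
The balanced reaction is 2 Co3+(aq) + Cd(s) → 2 Co2+(aq) + Cd2+(aq), so Q = ([Co2+(aq)]^2·[Cd2+(aq)]) / [Co3+(aq)]^2 = 1.01×10^−8 and log Q = −7.994.
E = E° − (0.0591/n)·log Q = +2.21 − (0.0591/2)(−7.994) = +2.446 V.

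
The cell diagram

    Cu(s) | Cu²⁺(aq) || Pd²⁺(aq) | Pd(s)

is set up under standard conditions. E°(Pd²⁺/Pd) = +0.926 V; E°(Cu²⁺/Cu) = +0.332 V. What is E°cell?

+0.594 V

By convention the left-hand electrode in cell notation is the anode (oxidation) and the right-hand electrode is the cathode (reduction).
E°cell = E°(right) − E°(left) = +0.926 − (+0.332) = +0.594 V.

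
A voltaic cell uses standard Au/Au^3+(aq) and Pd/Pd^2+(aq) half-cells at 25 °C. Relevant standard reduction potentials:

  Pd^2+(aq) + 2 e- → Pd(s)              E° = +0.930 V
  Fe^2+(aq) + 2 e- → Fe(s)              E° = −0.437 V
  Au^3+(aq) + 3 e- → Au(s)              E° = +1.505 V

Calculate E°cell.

+0.575 V

Of the two couples in this cell, the one with the more positive reduction potential is reduced at the cathode: here that is Au³⁺/Au (+1.505 V); Pd²⁺/Pd (+0.930 V) is the anode.
E°cell = E°(cathode) − E°(anode) = +1.505 − (+0.930) = +0.575 V.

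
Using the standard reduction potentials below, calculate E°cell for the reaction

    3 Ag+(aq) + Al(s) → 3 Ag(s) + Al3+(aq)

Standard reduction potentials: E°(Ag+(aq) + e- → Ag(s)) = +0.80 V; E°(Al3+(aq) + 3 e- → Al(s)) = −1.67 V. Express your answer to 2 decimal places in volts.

In the reaction as written, Ag+(aq) is reduced (cathode) and Al3+(aq) is produced by oxidation at the anode.
E°cell = E°(cathode) − E°(anode) = +0.80 − (−1.67) = +2.47 V.
The positive value indicates the reaction is spontaneous as written.

+2.47 V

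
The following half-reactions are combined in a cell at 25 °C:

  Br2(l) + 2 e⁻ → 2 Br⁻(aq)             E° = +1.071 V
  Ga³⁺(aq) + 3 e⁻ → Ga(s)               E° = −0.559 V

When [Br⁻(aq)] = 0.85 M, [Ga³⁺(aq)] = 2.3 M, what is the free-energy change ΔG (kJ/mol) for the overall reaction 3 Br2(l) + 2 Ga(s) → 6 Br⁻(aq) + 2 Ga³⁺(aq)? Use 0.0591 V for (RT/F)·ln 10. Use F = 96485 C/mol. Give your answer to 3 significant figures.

−942 kJ/mol

E°cell = +1.071 − (−0.559) = +1.630 V; the balanced reaction transfers n = 6 electrons.
The reaction quotient is [Br⁻(aq)]^6·[Ga³⁺(aq)]^2 = 2; by Nernst, E = +1.630 − (0.0591/6)(0.300) = +1.6270 V.
Then ΔG = −nFE = −6 × 96485 × +1.6270 J/mol = −942 kJ/mol.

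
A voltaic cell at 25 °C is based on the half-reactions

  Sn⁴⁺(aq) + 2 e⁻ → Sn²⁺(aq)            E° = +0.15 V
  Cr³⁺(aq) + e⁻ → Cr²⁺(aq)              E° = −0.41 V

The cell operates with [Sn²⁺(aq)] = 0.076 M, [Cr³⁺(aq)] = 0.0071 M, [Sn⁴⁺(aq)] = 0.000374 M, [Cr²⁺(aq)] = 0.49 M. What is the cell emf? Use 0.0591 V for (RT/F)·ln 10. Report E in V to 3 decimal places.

The Sn⁴⁺/Sn²⁺ couple has the more positive E°, so it is the cathode; Cr³⁺/Cr²⁺ is the anode.
The standard potential is +0.15 − (−0.41) = +0.56 V and the balanced reaction transfers n = 2 electrons.
The balanced reaction is Sn⁴⁺(aq) + 2 Cr²⁺(aq) → Sn²⁺(aq) + 2 Cr³⁺(aq), so Q = ([Sn²⁺(aq)]·[Cr³⁺(aq)]^2) / ([Sn⁴⁺(aq)]·[Cr²⁺(aq)]^2) = 0.0427 and log Q = −1.370.
By the Nernst equation, E = +0.56 − (0.0591/2)·(−1.370) = +0.600 V.

+0.600 V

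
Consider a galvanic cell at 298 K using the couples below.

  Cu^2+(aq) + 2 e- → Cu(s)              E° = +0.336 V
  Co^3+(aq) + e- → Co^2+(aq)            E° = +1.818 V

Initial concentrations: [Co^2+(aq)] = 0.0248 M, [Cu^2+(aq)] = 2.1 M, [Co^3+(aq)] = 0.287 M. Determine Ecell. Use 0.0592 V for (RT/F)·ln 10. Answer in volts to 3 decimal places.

Co³⁺/Co²⁺ is reduced (cathode, E° = +1.818 V) and Cu²⁺/Cu is oxidized (anode).
The standard potential is +1.818 − (+0.336) = +1.482 V and the balanced reaction transfers n = 2 electrons.
Balancing gives 2 Co^3+(aq) + Cu(s) → 2 Co^2+(aq) + Cu^2+(aq); hence Q = ([Co^2+(aq)]^2·[Cu^2+(aq)]) / [Co^3+(aq)]^2 = 0.0157 (log Q = −1.805).
Applying E = E° − (RT ln10/nF)·log Q gives +1.482 − (0.0592/2)(−1.805) = +1.535 V.

+1.535 V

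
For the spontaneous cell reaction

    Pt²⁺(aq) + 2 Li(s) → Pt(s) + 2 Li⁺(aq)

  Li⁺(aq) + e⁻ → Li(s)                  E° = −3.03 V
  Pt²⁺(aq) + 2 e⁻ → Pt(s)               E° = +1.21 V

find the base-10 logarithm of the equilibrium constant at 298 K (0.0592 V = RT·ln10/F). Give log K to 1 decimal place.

log K = 143.2

The Pt²⁺/Pt couple is reduced (cathode); E°cell = +1.21 − (−3.03) = +4.24 V with n = 2.
At equilibrium E = 0, so log K = nE°cell / 0.0592 = (2)(+4.24) / 0.0592 = 143.2.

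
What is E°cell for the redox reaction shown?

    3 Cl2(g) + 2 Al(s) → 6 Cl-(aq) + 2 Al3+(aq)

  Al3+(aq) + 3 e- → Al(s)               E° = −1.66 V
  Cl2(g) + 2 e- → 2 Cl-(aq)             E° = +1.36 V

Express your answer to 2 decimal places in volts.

In the reaction as written, Cl2(g) is reduced (cathode) and Al3+(aq) is produced by oxidation at the anode.
E°cell = E°(cathode) − E°(anode) = +1.36 − (−1.66) = +3.02 V.
The positive value indicates the reaction is spontaneous as written.

+3.02 V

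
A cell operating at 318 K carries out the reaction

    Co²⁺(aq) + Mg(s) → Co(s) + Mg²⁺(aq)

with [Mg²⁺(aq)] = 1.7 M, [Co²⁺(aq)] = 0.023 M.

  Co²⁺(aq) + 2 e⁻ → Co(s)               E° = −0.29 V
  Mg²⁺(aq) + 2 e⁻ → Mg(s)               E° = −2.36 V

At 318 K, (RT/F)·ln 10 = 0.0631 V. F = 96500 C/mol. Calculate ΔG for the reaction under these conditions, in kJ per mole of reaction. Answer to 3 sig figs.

−388 kJ/mol

E°cell = −0.29 − (−2.36) = +2.07 V; the balanced reaction transfers n = 2 electrons.
Q = [Mg²⁺(aq)] / [Co²⁺(aq)] = 73.9, so log Q = 1.869 and E = +2.07 − (0.0631/2)(1.869) = +2.0110 V.
Finally ΔG = −nFE = −(2)(96500 C/mol)(+2.0110 V) = −388 kJ/mol.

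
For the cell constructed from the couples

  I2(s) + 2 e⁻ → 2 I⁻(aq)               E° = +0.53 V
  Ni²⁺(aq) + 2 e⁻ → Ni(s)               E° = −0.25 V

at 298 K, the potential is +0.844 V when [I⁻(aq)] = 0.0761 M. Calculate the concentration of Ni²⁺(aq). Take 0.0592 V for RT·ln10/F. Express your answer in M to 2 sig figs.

1.2 M

The I₂/I⁻ couple has the larger reduction potential, so it is the cathode: E°cell = +0.53 − (−0.25) = +0.78 V and n = 2.
Rearranging E = E° − (0.0592/n)·log Q gives log Q = 2(+0.78 − (+0.844))/0.0592 = −2.162.
For I2(s) + Ni(s) → 2 I⁻(aq) + Ni²⁺(aq), the reaction quotient is Q = [I⁻(aq)]^2·[Ni²⁺(aq)].
Solving for the unknown gives log [Ni²⁺(aq)] = 0.075, so [Ni²⁺(aq)] ≈ 1.2 M.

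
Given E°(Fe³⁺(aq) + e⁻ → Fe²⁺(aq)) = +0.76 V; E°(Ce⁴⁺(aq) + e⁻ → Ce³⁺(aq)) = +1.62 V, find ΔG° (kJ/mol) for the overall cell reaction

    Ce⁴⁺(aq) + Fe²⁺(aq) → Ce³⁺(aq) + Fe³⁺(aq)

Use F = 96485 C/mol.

−83.0 kJ/mol

In the reaction as written Ce⁴⁺(aq) is reduced, so the Ce⁴⁺/Ce³⁺ couple is the cathode and Fe³⁺/Fe²⁺ is the anode.
E°cell = +1.62 − (+0.76) = +0.86 V; balancing electrons gives n = 1.
ΔG° = −nFE°cell = −(1)(96485)(+0.86) J/mol = −83.0 kJ/mol.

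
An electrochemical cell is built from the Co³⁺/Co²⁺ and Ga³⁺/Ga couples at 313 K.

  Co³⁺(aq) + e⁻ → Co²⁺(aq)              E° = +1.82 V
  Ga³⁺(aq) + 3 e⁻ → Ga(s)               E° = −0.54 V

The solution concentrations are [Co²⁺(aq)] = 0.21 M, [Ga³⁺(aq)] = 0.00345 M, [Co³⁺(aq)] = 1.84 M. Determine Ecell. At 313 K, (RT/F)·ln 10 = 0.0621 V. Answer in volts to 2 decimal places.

The Co³⁺/Co²⁺ couple has the more positive E°, so it is the cathode; Ga³⁺/Ga is the anode.
E°cell = E°cat − E°an = +1.82 − (−0.54) = +2.36 V; n = 3.
For the overall reaction 3 Co³⁺(aq) + Ga(s) → 3 Co²⁺(aq) + Ga³⁺(aq), Q = ([Co²⁺(aq)]^3·[Ga³⁺(aq)]) / [Co³⁺(aq)]^3 = 5.13×10^−6, giving log Q = −5.290.
E = E° − (0.0621/n)·log Q = +2.36 − (0.0621/3)(−5.290) = +2.47 V.

+2.47 V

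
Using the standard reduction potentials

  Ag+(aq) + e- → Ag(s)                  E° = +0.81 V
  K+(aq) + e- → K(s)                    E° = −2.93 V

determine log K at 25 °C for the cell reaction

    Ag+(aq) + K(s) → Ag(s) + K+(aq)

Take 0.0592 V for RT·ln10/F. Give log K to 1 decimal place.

log K = 63.2

The Ag⁺/Ag couple is reduced (cathode); E°cell = +0.81 − (−2.93) = +3.74 V with n = 1.
At equilibrium E = 0, so log K = nE°cell / 0.0592 = (1)(+3.74) / 0.0592 = 63.2.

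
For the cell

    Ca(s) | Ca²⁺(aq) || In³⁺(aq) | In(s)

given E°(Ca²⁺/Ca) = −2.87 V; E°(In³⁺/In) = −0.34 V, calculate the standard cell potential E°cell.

+2.53 V

By convention the left-hand electrode in cell notation is the anode (oxidation) and the right-hand electrode is the cathode (reduction).
E°cell = E°(right) − E°(left) = −0.34 − (−2.87) = +2.53 V.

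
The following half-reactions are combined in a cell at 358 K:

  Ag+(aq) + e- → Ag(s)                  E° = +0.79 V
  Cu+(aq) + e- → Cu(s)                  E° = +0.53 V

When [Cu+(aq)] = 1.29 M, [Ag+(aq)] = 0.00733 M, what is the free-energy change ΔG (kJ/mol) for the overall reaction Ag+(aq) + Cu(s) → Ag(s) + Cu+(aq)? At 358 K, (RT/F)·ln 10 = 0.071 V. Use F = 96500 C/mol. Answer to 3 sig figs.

The standard cell potential is +0.79 − (+0.53) = +0.26 V, with n = 1 electron in the balanced equation.
The reaction quotient is [Cu+(aq)] / [Ag+(aq)] = 176; by Nernst, E = +0.26 − (0.071/1)(2.245) = +0.1006 V.
Then ΔG = −nFE = −1 × 96500 × +0.1006 J/mol = −9.71 kJ/mol.

−9.71 kJ/mol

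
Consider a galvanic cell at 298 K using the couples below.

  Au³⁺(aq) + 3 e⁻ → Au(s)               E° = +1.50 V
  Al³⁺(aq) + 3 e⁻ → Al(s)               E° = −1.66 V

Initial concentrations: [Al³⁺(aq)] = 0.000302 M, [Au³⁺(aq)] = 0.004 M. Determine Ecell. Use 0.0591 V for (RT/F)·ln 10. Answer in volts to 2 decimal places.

Au³⁺/Au is reduced (cathode, E° = +1.50 V) and Al³⁺/Al is oxidized (anode).
E°cell = E°cat − E°an = +1.50 − (−1.66) = +3.16 V; n = 3.
For the overall reaction Au³⁺(aq) + Al(s) → Au(s) + Al³⁺(aq), Q = [Al³⁺(aq)] / [Au³⁺(aq)] = 0.0755, giving log Q = −1.122.
By the Nernst equation, E = +3.16 − (0.0591/3)·(−1.122) = +3.18 V.

+3.18 V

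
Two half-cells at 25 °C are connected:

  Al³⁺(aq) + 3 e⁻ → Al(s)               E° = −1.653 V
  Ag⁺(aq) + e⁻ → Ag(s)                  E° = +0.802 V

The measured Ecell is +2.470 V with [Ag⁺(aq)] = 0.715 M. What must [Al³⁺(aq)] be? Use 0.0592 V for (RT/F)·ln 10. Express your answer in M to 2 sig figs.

Ag⁺/Ag is the cathode (higher E°); E°cell = +0.802 − (−1.653) = +2.455 V with n = 3.
From the Nernst equation, log Q = n(E° − E)/0.0592 = 3·(+2.455 − (+2.470))/0.0592 = −0.760.
The balanced reaction is 3 Ag⁺(aq) + Al(s) → 3 Ag(s) + Al³⁺(aq), so Q = [Al³⁺(aq)] / [Ag⁺(aq)]^3.
Solving for the unknown gives log [Al³⁺(aq)] = −1.197, so [Al³⁺(aq)] ≈ 0.064 M.

0.064 M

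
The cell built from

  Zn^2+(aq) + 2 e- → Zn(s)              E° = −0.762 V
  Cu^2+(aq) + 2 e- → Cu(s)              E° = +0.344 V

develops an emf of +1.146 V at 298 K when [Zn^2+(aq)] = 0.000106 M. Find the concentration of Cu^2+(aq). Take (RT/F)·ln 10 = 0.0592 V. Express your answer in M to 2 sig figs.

Cu²⁺/Cu is the cathode (higher E°); E°cell = +0.344 − (−0.762) = +1.106 V with n = 2.
Since E = E° − (0.0592/n)·log Q, log Q = n(E° − E)/0.0592 = −1.351.
For Cu^2+(aq) + Zn(s) → Cu(s) + Zn^2+(aq), the reaction quotient is Q = [Zn^2+(aq)] / [Cu^2+(aq)].
Solving for the unknown gives log [Cu^2+(aq)] = −2.624, so [Cu^2+(aq)] ≈ 0.0024 M.

0.0024 M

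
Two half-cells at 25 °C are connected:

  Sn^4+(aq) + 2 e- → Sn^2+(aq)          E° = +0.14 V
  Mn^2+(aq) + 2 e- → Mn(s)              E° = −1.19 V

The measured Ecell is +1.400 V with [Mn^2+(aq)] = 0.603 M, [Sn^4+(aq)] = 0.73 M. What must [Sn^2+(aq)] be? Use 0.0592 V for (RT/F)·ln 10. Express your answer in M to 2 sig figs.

Sn⁴⁺/Sn²⁺ is the cathode (higher E°); E°cell = +0.14 − (−1.19) = +1.33 V with n = 2.
Rearranging E = E° − (0.0592/n)·log Q gives log Q = 2(+1.33 − (+1.400))/0.0592 = −2.365.
Balancing electrons gives Sn^4+(aq) + Mn(s) → Sn^2+(aq) + Mn^2+(aq); thus Q = ([Sn^2+(aq)]·[Mn^2+(aq)]) / [Sn^4+(aq)].
Solving for the unknown gives log [Sn^2+(aq)] = −2.282, so [Sn^2+(aq)] ≈ 0.0052 M.

0.0052 M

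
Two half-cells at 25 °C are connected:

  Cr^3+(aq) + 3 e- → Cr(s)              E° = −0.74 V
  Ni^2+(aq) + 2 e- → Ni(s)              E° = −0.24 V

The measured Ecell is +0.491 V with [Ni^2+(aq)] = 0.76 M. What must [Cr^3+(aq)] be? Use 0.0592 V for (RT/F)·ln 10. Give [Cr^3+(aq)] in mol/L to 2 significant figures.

1.9 M

Ni²⁺/Ni is the cathode (higher E°); E°cell = −0.24 − (−0.74) = +0.50 V with n = 6.
Since E = E° − (0.0592/n)·log Q, log Q = n(E° − E)/0.0592 = 0.912.
For 3 Ni^2+(aq) + 2 Cr(s) → 3 Ni(s) + 2 Cr^3+(aq), the reaction quotient is Q = [Cr^3+(aq)]^2 / [Ni^2+(aq)]^3.
Isolating [Cr^3+(aq)] in Q = 10^{0.912} yields log [Cr^3+(aq)] = 0.277, i.e. 1.9 M.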